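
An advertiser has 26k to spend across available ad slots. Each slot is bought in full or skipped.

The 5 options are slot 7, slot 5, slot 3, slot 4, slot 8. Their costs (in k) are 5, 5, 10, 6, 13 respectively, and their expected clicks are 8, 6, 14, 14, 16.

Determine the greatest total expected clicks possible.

This is an integer program with binary decision variables.
Allowing fractional choices, the relaxed optimum would be about 42.2, but ad slots are indivisible.
slot 7 + slot 3 + slot 4: cost 5 + 10 + 6 = 21 ≤ 26, expected clicks 8 + 14 + 14 = 36.
slot 7 + slot 5 + slot 3 + slot 4: cost 5 + 5 + 10 + 6 = 26 ≤ 26, expected clicks 8 + 6 + 14 + 14 = 42.
slot 7 + slot 4 + slot 8: cost 5 + 6 + 13 = 24 ≤ 26, expected clicks 8 + 14 + 16 = 38.
Best is slot 7, slot 5, slot 3, and slot 4 with total expected clicks 42.

42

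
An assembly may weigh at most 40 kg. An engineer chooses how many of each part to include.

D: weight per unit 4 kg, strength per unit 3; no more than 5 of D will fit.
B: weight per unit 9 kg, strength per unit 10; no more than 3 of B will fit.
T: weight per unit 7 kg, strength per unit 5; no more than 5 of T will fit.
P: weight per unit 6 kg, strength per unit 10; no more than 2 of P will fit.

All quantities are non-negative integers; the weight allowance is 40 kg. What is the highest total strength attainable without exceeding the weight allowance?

50

2×D, 2×B, and 2×P: weight 38 ≤ 40, strength 2·3 + 2·10 + 2·10 = 46.
3×B and 2×P: weight 39 ≤ 40, strength 3·10 + 2·10 = 50.
Best is 50.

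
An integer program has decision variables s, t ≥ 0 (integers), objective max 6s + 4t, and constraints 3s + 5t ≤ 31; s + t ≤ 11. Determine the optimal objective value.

60

Relaxing integrality, the LP optimum is 62.00 at (s,t) = (10.3, 0), which is not an integer point.
(s,t)=(10,0): 3·10+5·0=30≤31, 1·10+1·0=10≤11, objective 60.
(s,t)=(9,0): 3·9+5·0=27≤31, 1·9+1·0=9≤11, objective 54.
The best lattice point is (10,0), giving 60.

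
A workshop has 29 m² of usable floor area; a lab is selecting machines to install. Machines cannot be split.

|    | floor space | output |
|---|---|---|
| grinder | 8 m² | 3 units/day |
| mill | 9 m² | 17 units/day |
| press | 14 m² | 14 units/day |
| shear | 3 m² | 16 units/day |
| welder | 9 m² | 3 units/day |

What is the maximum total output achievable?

This is a 0-1 knapsack instance.
grinder + mill + shear + welder: floor space 8 + 9 + 3 + 9 = 29 ≤ 29, output 3 + 17 + 16 + 3 = 39.
mill + press + shear: floor space 9 + 14 + 3 = 26 ≤ 29, output 17 + 14 + 16 = 47.
Best is mill, press, and shear with total output 47.

47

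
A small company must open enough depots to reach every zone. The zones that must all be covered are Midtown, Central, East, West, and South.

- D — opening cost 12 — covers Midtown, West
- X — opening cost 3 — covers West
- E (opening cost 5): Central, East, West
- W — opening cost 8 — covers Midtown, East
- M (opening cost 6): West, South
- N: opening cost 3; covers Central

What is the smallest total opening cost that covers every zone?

This is an integer covering problem.
The greedy cost-per-new-zone heuristic would pick E, M, and W for 19, but a cheaper cover exists.
Choose W, M, and N: together they cover Midtown, Central, East, West, South — every zone.
Total opening cost: 8 + 6 + 3 = 17.
No cover costs less than 17.

17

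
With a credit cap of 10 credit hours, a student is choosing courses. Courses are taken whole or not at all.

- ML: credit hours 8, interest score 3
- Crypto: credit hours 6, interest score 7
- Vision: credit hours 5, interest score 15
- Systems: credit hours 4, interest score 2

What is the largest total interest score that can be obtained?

This is a 0-1 knapsack instance.
Vision: credit hours 5 ≤ 10, interest score 15.
Vision + Systems: credit hours 5 + 4 = 9 ≤ 10, interest score 15 + 2 = 17.
Best is Vision and Systems with total interest score 17.

17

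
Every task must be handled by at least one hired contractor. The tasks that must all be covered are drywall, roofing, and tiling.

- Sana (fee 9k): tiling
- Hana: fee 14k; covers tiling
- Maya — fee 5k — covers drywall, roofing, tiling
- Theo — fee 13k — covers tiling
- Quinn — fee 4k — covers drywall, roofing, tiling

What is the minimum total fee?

4

This is a weighted set-cover instance.
Quinn alone covers drywall, roofing, tiling — every task.
Total fee: 4.
No cover costs less than 4.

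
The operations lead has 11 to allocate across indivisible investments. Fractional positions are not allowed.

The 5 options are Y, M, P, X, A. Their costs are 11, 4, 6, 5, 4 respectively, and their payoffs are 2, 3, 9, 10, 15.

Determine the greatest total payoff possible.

X + A: cost 5 + 4 = 9 ≤ 11, payoff 10 + 15 = 25.
P + A: cost 6 + 4 = 10 ≤ 11, payoff 9 + 15 = 24.
P + X: cost 6 + 5 = 11 ≤ 11, payoff 9 + 10 = 19.
Best is X and A with total payoff 25.

25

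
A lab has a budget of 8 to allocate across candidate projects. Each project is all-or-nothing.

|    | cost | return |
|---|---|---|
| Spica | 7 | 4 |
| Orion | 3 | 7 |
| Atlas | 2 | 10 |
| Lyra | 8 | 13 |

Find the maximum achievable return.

17

Allowing fractional choices, the relaxed optimum would be about 21.9, but projects are indivisible.
Orion + Atlas: cost 3 + 2 = 5 ≤ 8, return 7 + 10 = 17.
Lyra: cost 8 ≤ 8, return 13.
Atlas: cost 2 ≤ 8, return 10.
Best is Orion and Atlas with total return 17.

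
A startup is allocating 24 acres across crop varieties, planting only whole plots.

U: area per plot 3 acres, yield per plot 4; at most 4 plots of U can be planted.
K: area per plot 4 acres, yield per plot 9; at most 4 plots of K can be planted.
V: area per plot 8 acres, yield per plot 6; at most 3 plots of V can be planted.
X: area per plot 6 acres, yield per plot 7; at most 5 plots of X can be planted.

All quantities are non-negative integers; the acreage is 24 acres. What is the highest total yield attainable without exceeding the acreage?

K has the best ratio (9/4); taking only K gives at most 4×9 = 36 (stopped by the supply cap of 4).
Mixing does better — 2×U and 4×K: area 22 ≤ 24, yield 2·4 + 4·9 = 44.

44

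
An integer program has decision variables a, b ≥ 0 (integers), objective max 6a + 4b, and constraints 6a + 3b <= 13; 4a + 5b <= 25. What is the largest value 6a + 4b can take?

The continuous relaxation peaks at (0, 4.33) with value 17.33; rounding to a feasible lattice point costs some objective.
(a,b)=(0,4): 6·0+3·4=12≤13, 4·0+5·4=20≤25, objective 16.
(a,b)=(0,3): 6·0+3·3=9≤13, 4·0+5·3=15≤25, objective 12.
The best lattice point is (0,4), giving 16.

16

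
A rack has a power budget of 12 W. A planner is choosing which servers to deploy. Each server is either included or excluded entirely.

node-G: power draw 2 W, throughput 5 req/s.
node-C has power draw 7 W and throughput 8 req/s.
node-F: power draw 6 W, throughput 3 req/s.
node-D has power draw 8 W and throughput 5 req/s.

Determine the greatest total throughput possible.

13

node-G + node-C: power draw 2 + 7 = 9 ≤ 12, throughput 5 + 8 = 13.
node-G + node-D: power draw 2 + 8 = 10 ≤ 12, throughput 5 + 5 = 10.
Best is node-G and node-C with total throughput 13.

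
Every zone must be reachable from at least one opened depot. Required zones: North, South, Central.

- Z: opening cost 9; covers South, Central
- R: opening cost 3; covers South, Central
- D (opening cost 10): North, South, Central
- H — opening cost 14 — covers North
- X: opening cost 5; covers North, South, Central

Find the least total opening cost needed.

X alone covers North, South, Central — every zone.
Total opening cost: 5.

5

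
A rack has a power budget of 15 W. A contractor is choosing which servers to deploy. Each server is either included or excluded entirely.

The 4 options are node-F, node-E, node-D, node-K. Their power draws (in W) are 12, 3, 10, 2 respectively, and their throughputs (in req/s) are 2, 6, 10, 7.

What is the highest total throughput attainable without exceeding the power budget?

node-E + node-D: power draw 3 + 10 = 13 ≤ 15, throughput 6 + 10 = 16.
node-E + node-D + node-K: power draw 3 + 10 + 2 = 15 ≤ 15, throughput 6 + 10 + 7 = 23.
node-D + node-K: power draw 10 + 2 = 12 ≤ 15, throughput 10 + 7 = 17.
Best is node-E, node-D, and node-K with total throughput 23.

23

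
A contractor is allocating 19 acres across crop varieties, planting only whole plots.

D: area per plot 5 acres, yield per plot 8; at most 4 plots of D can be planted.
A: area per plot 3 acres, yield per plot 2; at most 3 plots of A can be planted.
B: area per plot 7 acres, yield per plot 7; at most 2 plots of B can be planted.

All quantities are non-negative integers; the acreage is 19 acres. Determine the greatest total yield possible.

This is a bounded integer knapsack.
Take 3×D and 1×A: area 18 ≤ 19, yield 3·8 + 1·2 = 26.
No other integer combination yields more.

26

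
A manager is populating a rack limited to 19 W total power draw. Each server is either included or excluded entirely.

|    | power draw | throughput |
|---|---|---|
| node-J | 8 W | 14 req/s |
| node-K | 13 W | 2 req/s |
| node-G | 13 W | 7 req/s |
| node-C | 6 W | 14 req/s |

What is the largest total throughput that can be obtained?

28

Allowing fractional choices, the relaxed optimum would be about 30.7, but servers are indivisible.
node-G + node-C: power draw 13 + 6 = 19 ≤ 19, throughput 7 + 14 = 21.
node-J + node-C: power draw 8 + 6 = 14 ≤ 19, throughput 14 + 14 = 28.
Best is node-J and node-C with total throughput 28.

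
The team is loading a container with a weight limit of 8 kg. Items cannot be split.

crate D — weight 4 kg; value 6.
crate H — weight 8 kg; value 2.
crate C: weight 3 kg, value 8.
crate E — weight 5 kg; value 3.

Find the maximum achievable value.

14

Allowing fractional choices, the relaxed optimum would be about 14.6, but items are indivisible.
crate C + crate E: weight 3 + 5 = 8 ≤ 8, value 8 + 3 = 11.
crate C: weight 3 ≤ 8, value 8.
crate D + crate C: weight 4 + 3 = 7 ≤ 8, value 6 + 8 = 14.
Best is crate D and crate C with total value 14.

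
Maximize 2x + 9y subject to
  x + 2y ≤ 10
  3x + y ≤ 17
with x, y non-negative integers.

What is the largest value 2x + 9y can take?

(x,y)=(0,5): 1·0+2·5=10≤10, 3·0+1·5=5≤17, objective 45.
(x,y)=(1,4): 1·1+2·4=9≤10, 3·1+1·4=7≤17, objective 38.
The best lattice point is (0,5), giving 45.

45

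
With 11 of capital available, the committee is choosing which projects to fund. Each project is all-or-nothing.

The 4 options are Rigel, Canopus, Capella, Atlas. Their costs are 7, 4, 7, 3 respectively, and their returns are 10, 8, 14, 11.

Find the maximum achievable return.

25

Rigel + Atlas: cost 7 + 3 = 10 ≤ 11, return 10 + 11 = 21.
Canopus + Capella: cost 4 + 7 = 11 ≤ 11, return 8 + 14 = 22.
Capella + Atlas: cost 7 + 3 = 10 ≤ 11, return 14 + 11 = 25.
Best is Capella and Atlas with total return 25.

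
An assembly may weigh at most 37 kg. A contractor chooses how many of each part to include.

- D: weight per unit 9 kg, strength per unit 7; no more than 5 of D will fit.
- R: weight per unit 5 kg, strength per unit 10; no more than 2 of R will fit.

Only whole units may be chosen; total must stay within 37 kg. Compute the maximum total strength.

41

Take 3×D and 2×R: weight 37 ≤ 37, strength 3·7 + 2·10 = 41.
R has the best ratio (10/5) and is taken to its limit of 2; remaining capacity is filled optimally with the others.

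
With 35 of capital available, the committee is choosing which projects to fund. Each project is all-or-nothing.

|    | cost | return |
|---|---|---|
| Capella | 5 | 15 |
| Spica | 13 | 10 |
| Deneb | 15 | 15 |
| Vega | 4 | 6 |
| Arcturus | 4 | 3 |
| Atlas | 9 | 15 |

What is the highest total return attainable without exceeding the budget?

Capella + Spica + Vega + Arcturus + Atlas: cost 5 + 13 + 4 + 4 + 9 = 35 ≤ 35, return 15 + 10 + 6 + 3 + 15 = 49.
Capella + Deneb + Arcturus + Atlas: cost 5 + 15 + 4 + 9 = 33 ≤ 35, return 15 + 15 + 3 + 15 = 48.
Capella + Deneb + Vega + Atlas: cost 5 + 15 + 4 + 9 = 33 ≤ 35, return 15 + 15 + 6 + 15 = 51.
Best is Capella, Deneb, Vega, and Atlas with total return 51.

51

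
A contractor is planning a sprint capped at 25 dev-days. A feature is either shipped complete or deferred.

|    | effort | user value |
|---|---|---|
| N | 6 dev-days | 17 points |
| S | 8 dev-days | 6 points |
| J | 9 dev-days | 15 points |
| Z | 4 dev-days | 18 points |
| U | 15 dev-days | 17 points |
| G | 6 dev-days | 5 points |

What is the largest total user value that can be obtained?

55

Treat it as a binary knapsack problem.
N + Z + U: effort 6 + 4 + 15 = 25 ≤ 25, user value 17 + 18 + 17 = 52.
N + J + Z: effort 6 + 9 + 4 = 19 ≤ 25, user value 17 + 15 + 18 = 50.
N + J + Z + G: effort 6 + 9 + 4 + 6 = 25 ≤ 25, user value 17 + 15 + 18 + 5 = 55.
Best is N, J, Z, and G with total user value 55.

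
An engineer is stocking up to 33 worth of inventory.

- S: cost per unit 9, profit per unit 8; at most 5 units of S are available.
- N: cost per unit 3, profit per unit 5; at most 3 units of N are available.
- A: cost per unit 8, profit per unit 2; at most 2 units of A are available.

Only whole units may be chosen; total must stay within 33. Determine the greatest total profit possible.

3×S and 2×N: cost 33 ≤ 33, profit 3·8 + 2·5 = 34.
2×S and 3×N: cost 27 ≤ 33, profit 2·8 + 3·5 = 31.
Best is 34.

34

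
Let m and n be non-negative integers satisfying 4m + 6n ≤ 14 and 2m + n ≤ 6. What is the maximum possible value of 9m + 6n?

Relaxing integrality, the LP optimum is 27.75 at (m,n) = (2.75, 0.5), which is not an integer point.
(m,n)=(3,0): 4·3+6·0=12≤14, 2·3+1·0=6≤6, objective 27.
(m,n)=(2,1): 4·2+6·1=14≤14, 2·2+1·1=5≤6, objective 24.
(m,n)=(2,0): 4·2+6·0=8≤14, 2·2+1·0=4≤6, objective 18.
(m,n)=(1,1): 4·1+6·1=10≤14, 2·1+1·1=3≤6, objective 15.
No feasible integer point exceeds 27.

27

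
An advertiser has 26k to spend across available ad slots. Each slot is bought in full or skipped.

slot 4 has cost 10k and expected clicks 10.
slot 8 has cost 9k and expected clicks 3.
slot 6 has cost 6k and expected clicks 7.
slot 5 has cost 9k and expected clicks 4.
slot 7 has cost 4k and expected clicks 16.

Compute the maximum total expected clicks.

Take slot 4, slot 6, and slot 7: cost 10 + 6 + 4 = 20 ≤ 26, expected clicks 10 + 7 + 16 = 33.
No other feasible combination does better.

33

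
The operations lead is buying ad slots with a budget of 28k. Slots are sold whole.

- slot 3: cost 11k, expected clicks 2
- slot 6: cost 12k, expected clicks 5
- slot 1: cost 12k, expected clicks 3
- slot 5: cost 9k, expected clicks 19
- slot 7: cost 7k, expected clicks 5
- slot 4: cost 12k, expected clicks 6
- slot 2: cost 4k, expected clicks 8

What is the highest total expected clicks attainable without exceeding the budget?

33

This is an integer program with binary decision variables.
Take slot 5, slot 4, and slot 2: cost 9 + 12 + 4 = 25 ≤ 28, expected clicks 19 + 6 + 8 = 33.
No other feasible combination does better.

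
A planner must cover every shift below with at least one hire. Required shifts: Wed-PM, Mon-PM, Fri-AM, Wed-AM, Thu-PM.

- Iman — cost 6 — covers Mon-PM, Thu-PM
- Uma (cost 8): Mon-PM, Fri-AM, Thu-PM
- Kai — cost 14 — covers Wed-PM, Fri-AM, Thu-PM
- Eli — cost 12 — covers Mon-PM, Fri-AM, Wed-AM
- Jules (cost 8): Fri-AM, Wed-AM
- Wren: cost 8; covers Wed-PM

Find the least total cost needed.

Choose Iman, Jules, and Wren: together they cover Wed-PM, Mon-PM, Fri-AM, Wed-AM, Thu-PM — every shift.
Total cost: 6 + 8 + 8 = 22.

22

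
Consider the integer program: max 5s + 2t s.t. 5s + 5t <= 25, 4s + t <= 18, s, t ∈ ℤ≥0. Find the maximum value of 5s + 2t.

22

(s,t)=(4,1): 5·4+5·1=25≤25, 4·4+1·1=17≤18, objective 22.
(s,t)=(4,0): 5·4+5·0=20≤25, 4·4+1·0=16≤18, objective 20.
No feasible integer point exceeds 22.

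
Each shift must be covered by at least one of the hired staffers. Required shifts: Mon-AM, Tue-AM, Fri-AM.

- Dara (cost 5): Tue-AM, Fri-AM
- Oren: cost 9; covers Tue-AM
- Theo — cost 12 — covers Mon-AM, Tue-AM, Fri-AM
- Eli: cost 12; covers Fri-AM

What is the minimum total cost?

The greedy cost-per-new-shift heuristic would pick Dara and Theo for 17, but a cheaper cover exists.
Theo alone covers Mon-AM, Tue-AM, Fri-AM — every shift.
Total cost: 12.
No cover costs less than 12.

12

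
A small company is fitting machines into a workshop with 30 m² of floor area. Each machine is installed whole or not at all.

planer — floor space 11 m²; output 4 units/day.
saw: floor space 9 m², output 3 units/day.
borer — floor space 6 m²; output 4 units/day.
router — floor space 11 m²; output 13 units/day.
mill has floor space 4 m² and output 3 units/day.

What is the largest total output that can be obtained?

23

Treat it as a binary knapsack problem.
saw + borer + router + mill: floor space 9 + 6 + 11 + 4 = 30 ≤ 30, output 3 + 4 + 13 + 3 = 23.
planer + borer + router: floor space 11 + 6 + 11 = 28 ≤ 30, output 4 + 4 + 13 = 21.
Best is saw, borer, router, and mill with total output 23.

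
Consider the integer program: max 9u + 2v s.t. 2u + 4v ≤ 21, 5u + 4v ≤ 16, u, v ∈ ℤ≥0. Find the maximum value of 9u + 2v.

Relaxing integrality, the LP optimum is 28.80 at (u,v) = (3.2, 0), which is not an integer point.
(u,v)=(3,0): 2·3+4·0=6≤21, 5·3+4·0=15≤16, objective 27.
(u,v)=(2,1): 2·2+4·1=8≤21, 5·2+4·1=14≤16, objective 20.
The best lattice point is (3,0), giving 27.

27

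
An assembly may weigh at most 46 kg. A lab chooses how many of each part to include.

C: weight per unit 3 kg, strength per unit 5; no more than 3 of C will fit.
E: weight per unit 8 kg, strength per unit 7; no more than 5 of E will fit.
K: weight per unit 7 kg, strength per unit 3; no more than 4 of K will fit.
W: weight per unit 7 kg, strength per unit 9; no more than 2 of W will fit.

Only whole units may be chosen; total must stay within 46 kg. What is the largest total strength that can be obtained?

50

3×C, 2×E, 1×K, and 2×W: weight 46 ≤ 46, strength 3·5 + 2·7 + 1·3 + 2·9 = 50.
2×C, 3×E, and 2×W: weight 44 ≤ 46, strength 2·5 + 3·7 + 2·9 = 49.
Best is 50.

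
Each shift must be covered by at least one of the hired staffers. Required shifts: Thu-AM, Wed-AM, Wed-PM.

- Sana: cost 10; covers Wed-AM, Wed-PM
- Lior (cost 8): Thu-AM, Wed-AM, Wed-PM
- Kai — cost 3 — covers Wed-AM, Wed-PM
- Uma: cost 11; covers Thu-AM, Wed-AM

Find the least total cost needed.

The greedy cost-per-new-shift heuristic would pick Kai and Lior for 11, but a cheaper cover exists.
Lior alone covers Thu-AM, Wed-AM, Wed-PM — every shift.
Total cost: 8.
No cover costs less than 8.

8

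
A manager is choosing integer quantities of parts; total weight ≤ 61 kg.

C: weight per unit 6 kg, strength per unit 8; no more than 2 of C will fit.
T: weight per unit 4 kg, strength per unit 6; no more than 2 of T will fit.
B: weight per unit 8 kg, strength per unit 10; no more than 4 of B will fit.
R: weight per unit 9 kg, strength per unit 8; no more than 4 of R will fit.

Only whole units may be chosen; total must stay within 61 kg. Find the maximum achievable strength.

76

Take 2×C, 2×T, 4×B, and 1×R: weight 61 ≤ 61, strength 2·8 + 2·6 + 4·10 + 1·8 = 76.
T has the best ratio (6/4) and is taken to its limit of 2; remaining capacity is filled optimally with the others.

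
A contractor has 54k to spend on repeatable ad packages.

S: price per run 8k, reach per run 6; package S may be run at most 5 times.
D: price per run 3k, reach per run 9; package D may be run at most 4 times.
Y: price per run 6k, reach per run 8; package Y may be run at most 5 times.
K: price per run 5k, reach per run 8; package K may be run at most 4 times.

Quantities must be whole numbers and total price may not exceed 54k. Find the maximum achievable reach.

4×D, 3×Y, and 4×K: price 50 ≤ 54, reach 4·9 + 3·8 + 4·8 = 92.
4×D, 4×Y, and 3×K: price 51 ≤ 54, reach 4·9 + 4·8 + 3·8 = 92.
Best is 92.

92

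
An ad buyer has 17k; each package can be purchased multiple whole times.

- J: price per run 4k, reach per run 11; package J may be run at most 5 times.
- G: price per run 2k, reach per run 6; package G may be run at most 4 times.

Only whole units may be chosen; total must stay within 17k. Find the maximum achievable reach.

46

This is a bounded integer knapsack.
G has the best ratio (6/2); taking only G gives at most 4×6 = 24 (stopped by the supply cap of 4).
Mixing does better — 2×J and 4×G: price 16 ≤ 17, reach 2·11 + 4·6 = 46.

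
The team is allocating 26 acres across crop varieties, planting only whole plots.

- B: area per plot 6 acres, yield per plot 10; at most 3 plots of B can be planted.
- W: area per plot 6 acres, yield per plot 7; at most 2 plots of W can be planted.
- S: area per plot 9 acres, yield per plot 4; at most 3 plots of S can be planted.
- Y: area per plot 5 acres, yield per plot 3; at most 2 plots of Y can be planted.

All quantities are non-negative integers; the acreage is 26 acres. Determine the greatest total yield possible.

B has the best ratio (10/6); taking only B gives at most 3×10 = 30 (stopped by the supply cap of 3).
Mixing does better — 3×B and 1×W: area 24 ≤ 26, yield 3·10 + 1·7 = 37.

37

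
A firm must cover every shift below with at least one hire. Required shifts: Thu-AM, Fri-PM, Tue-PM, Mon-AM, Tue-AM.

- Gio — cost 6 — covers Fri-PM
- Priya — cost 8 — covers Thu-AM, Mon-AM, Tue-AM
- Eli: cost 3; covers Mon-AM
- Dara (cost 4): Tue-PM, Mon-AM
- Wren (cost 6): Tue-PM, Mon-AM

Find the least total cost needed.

This is a weighted set-cover instance.
Choose Gio, Priya, and Dara: together they cover Thu-AM, Fri-PM, Tue-PM, Mon-AM, Tue-AM — every shift.
Total cost: 6 + 8 + 4 = 18.
No cover costs less than 18.

18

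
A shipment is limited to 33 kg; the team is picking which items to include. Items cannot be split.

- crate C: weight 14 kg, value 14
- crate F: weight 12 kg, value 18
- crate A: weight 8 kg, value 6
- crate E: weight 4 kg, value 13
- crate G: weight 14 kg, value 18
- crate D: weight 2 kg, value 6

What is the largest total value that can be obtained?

55

crate C + crate F + crate E + crate D: weight 14 + 12 + 4 + 2 = 32 ≤ 33, value 14 + 18 + 13 + 6 = 51.
crate F + crate E + crate G: weight 12 + 4 + 14 = 30 ≤ 33, value 18 + 13 + 18 = 49.
crate F + crate E + crate G + crate D: weight 12 + 4 + 14 + 2 = 32 ≤ 33, value 18 + 13 + 18 + 6 = 55.
Best is crate F, crate E, crate G, and crate D with total value 55.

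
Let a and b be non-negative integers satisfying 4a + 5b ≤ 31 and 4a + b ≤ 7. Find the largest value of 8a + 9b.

54

(a,b)=(0,6): 4·0+5·6=30≤31, 4·0+1·6=6≤7, objective 54.
(a,b)=(0,5): 4·0+5·5=25≤31, 4·0+1·5=5≤7, objective 45.
Maximum is 54 at (a,b)=(0,6).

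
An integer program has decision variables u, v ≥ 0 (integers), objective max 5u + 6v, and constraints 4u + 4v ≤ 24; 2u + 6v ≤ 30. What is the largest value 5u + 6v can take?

34

Relaxing integrality, the LP optimum is 34.50 at (u,v) = (1.5, 4.5), which is not an integer point.
(u,v)=(2,4) is feasible, giving 34.
(u,v)=(3,3) is feasible, giving 33.
(u,v)=(0,5) is feasible, giving 30.
Maximum is 34 at (u,v)=(2,4).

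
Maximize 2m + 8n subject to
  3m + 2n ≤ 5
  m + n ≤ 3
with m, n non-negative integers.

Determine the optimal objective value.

16

Relaxing integrality, the LP optimum is 20.00 at (m,n) = (0, 2.5), which is not an integer point.
(m,n)=(0,2): 3·0+2·2=4≤5, 1·0+1·2=2≤3, objective 16.
(m,n)=(1,1): 3·1+2·1=5≤5, 1·1+1·1=2≤3, objective 10.
(m,n)=(0,1): 3·0+2·1=2≤5, 1·0+1·1=1≤3, objective 8.
The best lattice point is (0,2), giving 16.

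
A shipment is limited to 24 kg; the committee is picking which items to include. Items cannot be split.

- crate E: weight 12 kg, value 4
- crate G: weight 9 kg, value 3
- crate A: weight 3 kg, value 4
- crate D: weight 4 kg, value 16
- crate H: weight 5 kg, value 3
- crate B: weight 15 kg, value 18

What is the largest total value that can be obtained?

Allowing fractional choices, the relaxed optimum would be about 39.2, but items are indivisible.
crate D + crate H + crate B: weight 4 + 5 + 15 = 24 ≤ 24, value 16 + 3 + 18 = 37.
crate A + crate D + crate B: weight 3 + 4 + 15 = 22 ≤ 24, value 4 + 16 + 18 = 38.
Best is crate A, crate D, and crate B with total value 38.

38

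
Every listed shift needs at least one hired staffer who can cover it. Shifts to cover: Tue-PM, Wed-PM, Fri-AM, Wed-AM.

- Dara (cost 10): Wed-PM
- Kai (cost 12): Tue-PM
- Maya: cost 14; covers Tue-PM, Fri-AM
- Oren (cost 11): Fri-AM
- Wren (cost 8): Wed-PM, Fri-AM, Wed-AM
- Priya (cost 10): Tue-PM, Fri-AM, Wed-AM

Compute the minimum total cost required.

18

This is a weighted set-cover instance.
Choose Wren and Priya: together they cover Tue-PM, Wed-PM, Fri-AM, Wed-AM — every shift.
Total cost: 8 + 10 = 18.
No cover costs less than 18.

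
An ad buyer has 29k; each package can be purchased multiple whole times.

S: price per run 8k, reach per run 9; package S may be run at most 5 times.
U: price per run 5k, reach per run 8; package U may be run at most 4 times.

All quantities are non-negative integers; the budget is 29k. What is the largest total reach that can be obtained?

41

This is a bounded integer knapsack.
Take 1×S and 4×U: price 28 ≤ 29, reach 1·9 + 4·8 = 41.
U has the best ratio (8/5) and is taken to its limit of 4; remaining capacity is filled optimally with the others.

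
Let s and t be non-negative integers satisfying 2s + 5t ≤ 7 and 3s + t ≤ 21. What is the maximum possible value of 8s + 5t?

(s,t)=(3,0) is feasible, giving 24.
(s,t)=(2,0) is feasible, giving 16.
No feasible integer point exceeds 24.

24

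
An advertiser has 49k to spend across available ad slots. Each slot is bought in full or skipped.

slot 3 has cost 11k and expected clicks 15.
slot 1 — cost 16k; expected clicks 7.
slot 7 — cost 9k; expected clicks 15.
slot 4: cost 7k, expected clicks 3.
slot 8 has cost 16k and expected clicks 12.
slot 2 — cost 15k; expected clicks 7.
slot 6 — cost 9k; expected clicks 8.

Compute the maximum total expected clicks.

50

Allowing fractional choices, the relaxed optimum would be about 51.9, but ad slots are indivisible.
slot 3 + slot 7 + slot 8 + slot 6: cost 11 + 9 + 16 + 9 = 45 ≤ 49, expected clicks 15 + 15 + 12 + 8 = 50.
slot 3 + slot 7 + slot 4 + slot 8: cost 11 + 9 + 7 + 16 = 43 ≤ 49, expected clicks 15 + 15 + 3 + 12 = 45.
Best is slot 3, slot 7, slot 8, and slot 6 with total expected clicks 50.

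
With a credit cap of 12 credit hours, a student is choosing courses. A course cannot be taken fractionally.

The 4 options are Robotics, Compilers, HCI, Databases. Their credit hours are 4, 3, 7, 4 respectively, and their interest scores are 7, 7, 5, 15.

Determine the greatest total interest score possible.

29

This is a 0-1 knapsack instance.
Robotics + Compilers + Databases: credit hours 4 + 3 + 4 = 11 ≤ 12, interest score 7 + 7 + 15 = 29.
Compilers + Databases: credit hours 3 + 4 = 7 ≤ 12, interest score 7 + 15 = 22.
Best is Robotics, Compilers, and Databases with total interest score 29.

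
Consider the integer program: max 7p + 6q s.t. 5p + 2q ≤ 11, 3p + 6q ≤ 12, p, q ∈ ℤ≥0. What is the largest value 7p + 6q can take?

14

(p,q)=(2,0): 5·2+2·0=10≤11, 3·2+6·0=6≤12, objective 14.
(p,q)=(1,1): 5·1+2·1=7≤11, 3·1+6·1=9≤12, objective 13.
No feasible integer point exceeds 14.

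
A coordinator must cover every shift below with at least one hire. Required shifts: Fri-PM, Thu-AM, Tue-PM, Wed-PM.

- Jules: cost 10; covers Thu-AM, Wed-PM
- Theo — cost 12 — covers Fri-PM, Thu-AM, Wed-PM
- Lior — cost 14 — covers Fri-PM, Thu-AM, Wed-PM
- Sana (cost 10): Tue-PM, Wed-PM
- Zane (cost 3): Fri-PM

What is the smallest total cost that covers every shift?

22

The greedy cost-per-new-shift heuristic would pick Zane, Jules, and Sana for 23, but a cheaper cover exists.
Choose Theo and Sana: together they cover Fri-PM, Thu-AM, Tue-PM, Wed-PM — every shift.
Total cost: 12 + 10 = 22.
No cover costs less than 22.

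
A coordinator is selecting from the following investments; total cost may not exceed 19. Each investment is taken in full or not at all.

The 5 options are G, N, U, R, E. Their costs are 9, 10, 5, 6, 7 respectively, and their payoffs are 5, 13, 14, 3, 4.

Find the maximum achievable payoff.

This is an integer program with binary decision variables.
Take N and U: cost 10 + 5 = 15 ≤ 19, payoff 13 + 14 = 27.
No other feasible combination does better.

27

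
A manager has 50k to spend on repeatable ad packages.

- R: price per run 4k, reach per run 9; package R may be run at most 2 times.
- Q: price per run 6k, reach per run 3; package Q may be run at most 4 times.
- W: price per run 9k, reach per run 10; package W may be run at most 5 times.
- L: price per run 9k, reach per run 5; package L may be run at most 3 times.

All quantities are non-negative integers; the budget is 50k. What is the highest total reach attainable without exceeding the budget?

61

R has the best ratio (9/4); taking only R gives at most 2×9 = 18 (stopped by the supply cap of 2).
Mixing does better — 2×R, 1×Q, and 4×W: price 50 ≤ 50, reach 2·9 + 1·3 + 4·10 = 61.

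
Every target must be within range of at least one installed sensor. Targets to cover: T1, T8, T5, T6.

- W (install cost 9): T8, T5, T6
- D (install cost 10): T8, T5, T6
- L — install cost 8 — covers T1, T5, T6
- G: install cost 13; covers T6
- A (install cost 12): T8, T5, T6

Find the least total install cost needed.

This is an integer covering problem.
Choose W and L: together they cover T1, T8, T5, T6 — every target.
Total install cost: 9 + 8 = 17.
No cover costs less than 17.

17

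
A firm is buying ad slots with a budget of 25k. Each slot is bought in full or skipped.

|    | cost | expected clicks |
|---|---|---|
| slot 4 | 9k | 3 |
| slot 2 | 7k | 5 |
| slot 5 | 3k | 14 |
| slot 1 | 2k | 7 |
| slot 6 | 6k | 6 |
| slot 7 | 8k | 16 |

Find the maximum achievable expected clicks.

This is an integer program with binary decision variables.
Allowing fractional choices, the relaxed optimum would be about 47.3, but ad slots are indivisible.
slot 2 + slot 5 + slot 6 + slot 7: cost 7 + 3 + 6 + 8 = 24 ≤ 25, expected clicks 5 + 14 + 6 + 16 = 41.
slot 5 + slot 1 + slot 6 + slot 7: cost 3 + 2 + 6 + 8 = 19 ≤ 25, expected clicks 14 + 7 + 6 + 16 = 43.
slot 2 + slot 5 + slot 1 + slot 7: cost 7 + 3 + 2 + 8 = 20 ≤ 25, expected clicks 5 + 14 + 7 + 16 = 42.
Best is slot 5, slot 1, slot 6, and slot 7 with total expected clicks 43.

43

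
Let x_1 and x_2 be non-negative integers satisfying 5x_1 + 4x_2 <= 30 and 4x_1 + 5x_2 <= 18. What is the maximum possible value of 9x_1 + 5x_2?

The continuous relaxation peaks at (4.5, 0) with value 40.50; rounding to a feasible lattice point costs some objective.
(x_1,x_2)=(4,0): 5·4+4·0=20≤30, 4·4+5·0=16≤18, objective 36.
(x_1,x_2)=(3,1): 5·3+4·1=19≤30, 4·3+5·1=17≤18, objective 32.
(x_1,x_2)=(3,0): 5·3+4·0=15≤30, 4·3+5·0=12≤18, objective 27.
Maximum is 36 at (x_1,x_2)=(4,0).

36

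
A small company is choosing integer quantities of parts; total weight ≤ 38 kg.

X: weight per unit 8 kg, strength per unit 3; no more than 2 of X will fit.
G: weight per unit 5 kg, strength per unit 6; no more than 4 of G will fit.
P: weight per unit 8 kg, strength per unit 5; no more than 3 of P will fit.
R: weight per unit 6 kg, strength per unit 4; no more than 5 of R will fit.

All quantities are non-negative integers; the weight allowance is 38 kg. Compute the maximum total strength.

36

4×G and 2×P: weight 36 ≤ 38, strength 4·6 + 2·5 = 34.
4×G and 3×R: weight 38 ≤ 38, strength 4·6 + 3·4 = 36.
Best is 36.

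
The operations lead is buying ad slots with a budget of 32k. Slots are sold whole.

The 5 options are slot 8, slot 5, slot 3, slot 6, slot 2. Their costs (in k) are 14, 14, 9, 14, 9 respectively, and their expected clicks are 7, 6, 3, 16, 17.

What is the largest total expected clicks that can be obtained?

Allowing fractional choices, the relaxed optimum would be about 37.5, but ad slots are indivisible.
slot 6 + slot 2: cost 14 + 9 = 23 ≤ 32, expected clicks 16 + 17 = 33.
slot 3 + slot 6 + slot 2: cost 9 + 14 + 9 = 32 ≤ 32, expected clicks 3 + 16 + 17 = 36.
slot 8 + slot 3 + slot 2: cost 14 + 9 + 9 = 32 ≤ 32, expected clicks 7 + 3 + 17 = 27.
Best is slot 3, slot 6, and slot 2 with total expected clicks 36.

36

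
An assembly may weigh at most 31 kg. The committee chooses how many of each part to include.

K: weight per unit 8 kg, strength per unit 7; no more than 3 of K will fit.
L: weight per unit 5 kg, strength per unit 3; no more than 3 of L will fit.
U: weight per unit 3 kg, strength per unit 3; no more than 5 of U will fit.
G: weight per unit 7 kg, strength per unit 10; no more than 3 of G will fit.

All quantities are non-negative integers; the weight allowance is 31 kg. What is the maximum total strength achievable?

This is a bounded integer knapsack.
Take 3×U and 3×G: weight 30 ≤ 31, strength 3·3 + 3·10 = 39.
G has the best ratio (10/7) and is taken to its limit of 3; remaining capacity is filled optimally with the others.

39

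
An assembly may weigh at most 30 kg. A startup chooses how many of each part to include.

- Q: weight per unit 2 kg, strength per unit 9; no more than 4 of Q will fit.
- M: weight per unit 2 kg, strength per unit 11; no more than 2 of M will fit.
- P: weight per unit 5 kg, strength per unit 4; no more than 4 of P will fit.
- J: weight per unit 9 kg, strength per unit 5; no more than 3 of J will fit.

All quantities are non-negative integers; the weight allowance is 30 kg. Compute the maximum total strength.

Take 4×Q, 2×M, and 3×P: weight 27 ≤ 30, strength 4·9 + 2·11 + 3·4 = 70.
M has the best ratio (11/2) and is taken to its limit of 2; remaining capacity is filled optimally with the others.

70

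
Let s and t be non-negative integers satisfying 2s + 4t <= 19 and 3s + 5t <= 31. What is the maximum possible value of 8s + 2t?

72

(s,t)=(9,0): 2·9+4·0=18≤19, 3·9+5·0=27≤31, objective 72.
(s,t)=(8,0): 2·8+4·0=16≤19, 3·8+5·0=24≤31, objective 64.
The best lattice point is (9,0), giving 72.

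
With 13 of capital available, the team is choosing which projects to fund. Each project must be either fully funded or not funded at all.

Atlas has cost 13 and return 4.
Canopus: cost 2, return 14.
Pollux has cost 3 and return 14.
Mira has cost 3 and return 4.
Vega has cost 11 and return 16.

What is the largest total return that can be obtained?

Allowing fractional choices, the relaxed optimum would be about 39.6, but projects are indivisible.
Canopus + Pollux + Mira: cost 2 + 3 + 3 = 8 ≤ 13, return 14 + 14 + 4 = 32.
Canopus + Vega: cost 2 + 11 = 13 ≤ 13, return 14 + 16 = 30.
Best is Canopus, Pollux, and Mira with total return 32.

32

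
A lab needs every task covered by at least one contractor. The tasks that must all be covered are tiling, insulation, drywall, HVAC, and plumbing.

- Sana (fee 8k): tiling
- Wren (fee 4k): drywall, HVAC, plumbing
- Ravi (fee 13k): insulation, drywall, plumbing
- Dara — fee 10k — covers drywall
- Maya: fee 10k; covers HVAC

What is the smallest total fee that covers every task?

25

This is a weighted set-cover instance.
Choose Sana, Wren, and Ravi: together they cover tiling, insulation, drywall, HVAC, plumbing — every task.
Total fee: 8 + 4 + 13 = 25.
No cover costs less than 25.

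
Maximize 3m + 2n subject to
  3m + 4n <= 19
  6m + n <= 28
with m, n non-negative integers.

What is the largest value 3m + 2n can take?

The continuous relaxation peaks at (4.43, 1.43) with value 16.14; rounding to a feasible lattice point costs some objective.
(m,n)=(4,1): 3·4+4·1=16≤19, 6·4+1·1=25≤28, objective 14.
(m,n)=(3,2): 3·3+4·2=17≤19, 6·3+1·2=20≤28, objective 13.
(m,n)=(4,0): 3·4+4·0=12≤19, 6·4+1·0=24≤28, objective 12.
No feasible integer point exceeds 14.

14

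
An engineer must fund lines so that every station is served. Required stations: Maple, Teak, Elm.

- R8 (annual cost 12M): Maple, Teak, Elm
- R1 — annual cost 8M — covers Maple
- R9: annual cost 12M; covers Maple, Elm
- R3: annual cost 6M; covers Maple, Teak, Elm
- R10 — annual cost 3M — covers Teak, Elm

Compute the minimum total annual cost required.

The greedy cost-per-new-station heuristic would pick R10 and R3 for 9, but a cheaper cover exists.
R3 alone covers Maple, Teak, Elm — every station.
Total annual cost: 6.
No cover costs less than 6.

6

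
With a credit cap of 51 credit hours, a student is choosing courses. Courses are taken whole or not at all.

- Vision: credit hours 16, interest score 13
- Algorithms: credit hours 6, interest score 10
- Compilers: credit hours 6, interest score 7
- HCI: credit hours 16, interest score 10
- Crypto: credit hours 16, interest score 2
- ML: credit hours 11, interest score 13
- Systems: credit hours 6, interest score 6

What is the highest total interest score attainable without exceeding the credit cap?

Treat it as a binary knapsack problem.
Vision + Algorithms + Compilers + ML + Systems: credit hours 16 + 6 + 6 + 11 + 6 = 45 ≤ 51, interest score 13 + 10 + 7 + 13 + 6 = 49.
Algorithms + Compilers + HCI + ML + Systems: credit hours 6 + 6 + 16 + 11 + 6 = 45 ≤ 51, interest score 10 + 7 + 10 + 13 + 6 = 46.
Best is Vision, Algorithms, Compilers, ML, and Systems with total interest score 49.

49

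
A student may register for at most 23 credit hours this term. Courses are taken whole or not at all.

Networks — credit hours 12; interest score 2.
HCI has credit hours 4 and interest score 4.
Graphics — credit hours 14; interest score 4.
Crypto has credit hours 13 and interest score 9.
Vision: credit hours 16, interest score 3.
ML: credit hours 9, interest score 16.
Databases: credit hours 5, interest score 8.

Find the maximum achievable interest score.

28

This is an integer program with binary decision variables.
Take HCI, ML, and Databases: credit hours 4 + 9 + 5 = 18 ≤ 23, interest score 4 + 16 + 8 = 28.
No other feasible combination does better.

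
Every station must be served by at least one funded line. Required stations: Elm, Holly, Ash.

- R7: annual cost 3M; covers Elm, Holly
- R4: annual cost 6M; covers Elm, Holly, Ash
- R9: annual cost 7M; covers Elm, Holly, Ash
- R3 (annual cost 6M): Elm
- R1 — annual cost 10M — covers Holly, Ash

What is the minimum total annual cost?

6

The greedy cost-per-new-station heuristic would pick R7 and R4 for 9, but a cheaper cover exists.
R4 alone covers Elm, Holly, Ash — every station.
Total annual cost: 6.
No cover costs less than 6.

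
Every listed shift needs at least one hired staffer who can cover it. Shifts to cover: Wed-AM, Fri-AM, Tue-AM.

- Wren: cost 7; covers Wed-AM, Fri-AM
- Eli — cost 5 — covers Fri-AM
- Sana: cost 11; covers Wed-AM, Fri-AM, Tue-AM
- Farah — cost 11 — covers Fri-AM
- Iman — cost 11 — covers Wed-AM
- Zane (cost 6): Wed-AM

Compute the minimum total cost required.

11

This is a weighted set-cover instance.
The greedy cost-per-new-shift heuristic would pick Wren and Sana for 18, but a cheaper cover exists.
Sana alone covers Wed-AM, Fri-AM, Tue-AM — every shift.
Total cost: 11.
No cover costs less than 11.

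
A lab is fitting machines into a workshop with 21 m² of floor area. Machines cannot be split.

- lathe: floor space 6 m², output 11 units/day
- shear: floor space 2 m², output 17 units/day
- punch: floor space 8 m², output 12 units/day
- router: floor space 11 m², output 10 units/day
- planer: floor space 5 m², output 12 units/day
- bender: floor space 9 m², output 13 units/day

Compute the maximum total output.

Take lathe, shear, punch, and planer: floor space 6 + 2 + 8 + 5 = 21 ≤ 21, output 11 + 17 + 12 + 12 = 52.
No other feasible combination does better.

52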